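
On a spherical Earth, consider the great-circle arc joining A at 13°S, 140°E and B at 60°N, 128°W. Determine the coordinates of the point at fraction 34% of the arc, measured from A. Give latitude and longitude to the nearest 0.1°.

From cos δ = sin φ₁ sin φ₂ + cos φ₁ cos φ₂ cos Δλ, the central angle is δ ≈ 1.784 rad (102.2°).
Interpolate at f = 0.34 with slerp weights a = sin((1−f)δ)/sin δ ≈ 0.945, b = sin(fδ)/sin δ ≈ 0.583.
p = a·p₁ + b·p₂ ≈ (-0.885, 0.362, 0.293); φ = arcsin(p_z) ≈ 17.01°, λ = atan2(p_y, p_x) ≈ 157.75°.

≈ 17.0°N, 157.7°E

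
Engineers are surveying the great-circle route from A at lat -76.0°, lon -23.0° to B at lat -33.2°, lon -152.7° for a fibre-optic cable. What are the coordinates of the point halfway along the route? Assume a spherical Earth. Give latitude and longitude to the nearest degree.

≈ lat -65°, lon -137°

Convert each endpoint to a unit vector on the sphere (x = cos φ cos λ, y = cos φ sin λ, z = sin φ).
The central angle between the endpoints is δ = arccos(p₁·p₂) ≈ 1.157 rad (66.3°).
Interpolate at f = 1/2 with slerp weights a = sin((1−f)δ)/sin δ ≈ 0.597, b = sin(fδ)/sin δ ≈ 0.597.
p = a·p₁ + b·p₂ ≈ (-0.311, -0.286, -0.906); φ = arcsin(p_z) ≈ -65.02°, λ = atan2(p_y, p_x) ≈ -137.44°.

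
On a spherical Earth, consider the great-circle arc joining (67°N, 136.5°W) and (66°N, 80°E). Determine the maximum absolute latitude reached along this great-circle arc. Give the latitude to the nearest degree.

The great circle lies in the plane with unit normal n̂ = (p₁ × p₂)/|p₁ × p₂|.
Here n̂_z ≈ -0.135; the vertex latitude is φ_max = arccos|n̂_z| ≈ 82.2°.

≈ 82°N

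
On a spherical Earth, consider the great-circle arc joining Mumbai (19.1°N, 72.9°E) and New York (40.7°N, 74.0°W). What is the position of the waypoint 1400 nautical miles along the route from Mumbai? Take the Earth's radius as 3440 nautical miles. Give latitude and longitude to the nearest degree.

≈ (39°N, 60°E)

Write both endpoints as unit vectors p₁, p₂ with components (cos φ cos λ, cos φ sin λ, sin φ).
The central angle between the endpoints is δ = arccos(p₁·p₂) ≈ 1.968 rad (112.8°). The total great-circle distance is δ·R ≈ 1.968 × 3440 ≈ 6770 nmi, so the target fraction is f = 1400/6770 ≈ 0.207.
Interpolate at f ≈ 0.207 with slerp weights a = sin((1−f)δ)/sin δ ≈ 1.084, b = sin(fδ)/sin δ ≈ 0.429.
p = a·p₁ + b·p₂ ≈ (0.391, 0.667, 0.635); φ = arcsin(p_z) ≈ 39.40°, λ = atan2(p_y, p_x) ≈ 59.60°.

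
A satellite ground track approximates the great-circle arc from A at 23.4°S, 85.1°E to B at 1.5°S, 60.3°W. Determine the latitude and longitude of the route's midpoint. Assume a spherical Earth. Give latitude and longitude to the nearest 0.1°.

≈ 36.3°S, 4.6°E

Convert each endpoint to a unit vector on the sphere (x = cos φ cos λ, y = cos φ sin λ, z = sin φ).
The central angle between the endpoints is δ = arccos(p₁·p₂) ≈ 2.411 rad (138.1°).
Interpolate at f = 1/2 with slerp weights a = sin((1−f)δ)/sin δ ≈ 1.400, b = sin(fδ)/sin δ ≈ 1.400.
p = a·p₁ + b·p₂ ≈ (0.803, 0.064, -0.593); φ = arcsin(p_z) ≈ -36.34°, λ = atan2(p_y, p_x) ≈ 4.59°.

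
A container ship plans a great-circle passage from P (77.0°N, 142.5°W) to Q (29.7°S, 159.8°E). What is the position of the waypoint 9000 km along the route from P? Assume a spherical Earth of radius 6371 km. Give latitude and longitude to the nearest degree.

Convert each endpoint to a unit vector on the sphere (x = cos φ cos λ, y = cos φ sin λ, z = sin φ).
The central angle between the endpoints is δ = arccos(p₁·p₂) ≈ 1.959 rad (112.2°). The total great-circle distance is δ·R ≈ 1.959 × 6371 ≈ 12480 km, so the target fraction is f = 9000/12480 ≈ 0.721.
Interpolate at f ≈ 0.721 with slerp weights a = sin((1−f)δ)/sin δ ≈ 0.561, b = sin(fδ)/sin δ ≈ 1.067.
p = a·p₁ + b·p₂ ≈ (-0.970, 0.243, 0.018); φ = arcsin(p_z) ≈ 1.04°, λ = atan2(p_y, p_x) ≈ 165.93°.

≈ (1°N, 166°E)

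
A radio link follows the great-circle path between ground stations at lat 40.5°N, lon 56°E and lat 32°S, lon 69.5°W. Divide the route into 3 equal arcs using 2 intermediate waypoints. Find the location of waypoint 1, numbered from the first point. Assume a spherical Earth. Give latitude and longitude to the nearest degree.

≈ lat 23°N, lon 6°E

Convert each endpoint to a unit vector on the sphere (x = cos φ cos λ, y = cos φ sin λ, z = sin φ).
The central angle between the endpoints is δ = arccos(p₁·p₂) ≈ 2.373 rad (135.9°).
Interpolate at f = 1/3 with slerp weights a = sin((1−f)δ)/sin δ ≈ 1.438, b = sin(fδ)/sin δ ≈ 1.022.
p = a·p₁ + b·p₂ ≈ (0.915, 0.094, 0.392); φ = arcsin(p_z) ≈ 23.08°, λ = atan2(p_y, p_x) ≈ 5.89°.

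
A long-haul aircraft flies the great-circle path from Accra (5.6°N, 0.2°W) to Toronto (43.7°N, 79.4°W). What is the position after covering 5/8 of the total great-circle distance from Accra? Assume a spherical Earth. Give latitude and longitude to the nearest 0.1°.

≈ 35.5°N, 42.4°W

Write both endpoints as unit vectors p₁, p₂ with components (cos φ cos λ, cos φ sin λ, sin φ).
The central angle between the endpoints is δ = arccos(p₁·p₂) ≈ 1.367 rad (78.3°).
Interpolate at f = 5/8 with slerp weights a = sin((1−f)δ)/sin δ ≈ 0.501, b = sin(fδ)/sin δ ≈ 0.770.
p = a·p₁ + b·p₂ ≈ (0.601, -0.549, 0.581); φ = arcsin(p_z) ≈ 35.52°, λ = atan2(p_y, p_x) ≈ -42.42°.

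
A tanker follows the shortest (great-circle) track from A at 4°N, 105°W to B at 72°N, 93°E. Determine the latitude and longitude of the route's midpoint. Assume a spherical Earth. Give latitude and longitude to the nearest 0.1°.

≈ 55.2°N, 112.7°W

Convert each endpoint to a unit vector on the sphere (x = cos φ cos λ, y = cos φ sin λ, z = sin φ).
The central angle between the endpoints is δ = arccos(p₁·p₂) ≈ 1.800 rad (103.1°).
Interpolate at f = 1/2 with slerp weights a = sin((1−f)δ)/sin δ ≈ 0.804, b = sin(fδ)/sin δ ≈ 0.804.
p = a·p₁ + b·p₂ ≈ (-0.221, -0.527, 0.821); φ = arcsin(p_z) ≈ 55.18°, λ = atan2(p_y, p_x) ≈ -112.73°.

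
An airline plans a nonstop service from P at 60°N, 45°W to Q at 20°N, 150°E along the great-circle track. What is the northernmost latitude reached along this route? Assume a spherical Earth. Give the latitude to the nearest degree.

The great circle lies in the plane with unit normal n̂ = (p₁ × p₂)/|p₁ × p₂|.
Here n̂_z ≈ -0.123; the vertex latitude is φ_max = arccos|n̂_z| ≈ 82.9°.

≈ 83°N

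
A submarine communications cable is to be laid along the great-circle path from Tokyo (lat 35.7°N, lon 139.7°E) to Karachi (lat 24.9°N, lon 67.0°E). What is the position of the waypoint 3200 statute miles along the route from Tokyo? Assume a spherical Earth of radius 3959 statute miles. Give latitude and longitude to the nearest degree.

Convert each endpoint to a unit vector on the sphere (x = cos φ cos λ, y = cos φ sin λ, z = sin φ).
The central angle between the endpoints is δ = arccos(p₁·p₂) ≈ 1.087 rad (62.3°). The total great-circle distance is δ·R ≈ 1.087 × 3959 ≈ 4305 mi, so the target fraction is f = 3200/4305 ≈ 0.743.
Interpolate at f ≈ 0.743 with slerp weights a = sin((1−f)δ)/sin δ ≈ 0.311, b = sin(fδ)/sin δ ≈ 0.817.
p = a·p₁ + b·p₂ ≈ (0.097, 0.845, 0.525); φ = arcsin(p_z) ≈ 31.70°, λ = atan2(p_y, p_x) ≈ 83.48°.

≈ lat 32°N, lon 83°E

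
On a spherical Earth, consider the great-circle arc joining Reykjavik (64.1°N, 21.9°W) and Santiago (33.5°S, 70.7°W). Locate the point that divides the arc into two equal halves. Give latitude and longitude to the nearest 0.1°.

≈ 16.6°N, 54.4°W

Write both endpoints as unit vectors p₁, p₂ with components (cos φ cos λ, cos φ sin λ, sin φ).
The central angle between the endpoints is δ = arccos(p₁·p₂) ≈ 1.830 rad (104.9°).
Interpolate at f = 1/2 with slerp weights a = sin((1−f)δ)/sin δ ≈ 0.820, b = sin(fδ)/sin δ ≈ 0.820.
p = a·p₁ + b·p₂ ≈ (0.558, -0.779, 0.285); φ = arcsin(p_z) ≈ 16.56°, λ = atan2(p_y, p_x) ≈ -54.37°.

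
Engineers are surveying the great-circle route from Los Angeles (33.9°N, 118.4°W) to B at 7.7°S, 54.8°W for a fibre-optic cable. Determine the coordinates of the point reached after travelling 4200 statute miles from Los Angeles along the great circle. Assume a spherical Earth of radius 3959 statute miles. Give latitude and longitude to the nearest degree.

From cos δ = sin φ₁ sin φ₂ + cos φ₁ cos φ₂ cos Δλ, the central angle is δ ≈ 1.276 rad (73.1°). The total great-circle distance is δ·R ≈ 1.276 × 3959 ≈ 5050 mi, so the target fraction is f = 4200/5050 ≈ 0.832.
Interpolate at f ≈ 0.832 with slerp weights a = sin((1−f)δ)/sin δ ≈ 0.223, b = sin(fδ)/sin δ ≈ 0.912.
p = a·p₁ + b·p₂ ≈ (0.433, -0.901, 0.002); φ = arcsin(p_z) ≈ 0.11°, λ = atan2(p_y, p_x) ≈ -64.33°.

≈ 0°N, 64°W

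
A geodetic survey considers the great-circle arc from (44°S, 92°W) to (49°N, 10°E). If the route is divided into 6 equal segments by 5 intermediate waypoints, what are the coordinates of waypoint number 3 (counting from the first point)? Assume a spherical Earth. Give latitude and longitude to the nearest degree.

≈ (4°N, 44°W)

The haversine formula gives a central angle δ ≈ 2.243 rad (128.5°) between the endpoints.
Interpolate at f = 3/6 with slerp weights a = sin((1−f)δ)/sin δ ≈ 1.151, b = sin(fδ)/sin δ ≈ 1.151.
p = a·p₁ + b·p₂ ≈ (0.715, -0.696, 0.069); φ = arcsin(p_z) ≈ 3.96°, λ = atan2(p_y, p_x) ≈ -44.25°.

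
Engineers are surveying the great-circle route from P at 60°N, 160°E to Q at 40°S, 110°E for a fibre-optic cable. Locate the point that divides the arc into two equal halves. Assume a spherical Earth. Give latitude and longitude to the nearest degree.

≈ 11°N, 129°E

The haversine formula gives a central angle δ ≈ 1.886 rad (108.1°) between the endpoints.
Interpolate at f = 1/2 with slerp weights a = sin((1−f)δ)/sin δ ≈ 0.852, b = sin(fδ)/sin δ ≈ 0.852.
p = a·p₁ + b·p₂ ≈ (-0.623, 0.759, 0.190); φ = arcsin(p_z) ≈ 10.96°, λ = atan2(p_y, p_x) ≈ 129.40°.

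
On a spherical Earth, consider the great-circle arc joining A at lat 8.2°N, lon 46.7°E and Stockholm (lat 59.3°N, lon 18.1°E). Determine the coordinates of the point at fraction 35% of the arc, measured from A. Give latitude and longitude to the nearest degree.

≈ lat 27°N, lon 40°E

Write both endpoints as unit vectors p₁, p₂ with components (cos φ cos λ, cos φ sin λ, sin φ).
The central angle between the endpoints is δ = arccos(p₁·p₂) ≈ 0.969 rad (55.5°).
Interpolate at f = 0.35 with slerp weights a = sin((1−f)δ)/sin δ ≈ 0.715, b = sin(fδ)/sin δ ≈ 0.404.
p = a·p₁ + b·p₂ ≈ (0.681, 0.579, 0.449); φ = arcsin(p_z) ≈ 26.67°, λ = atan2(p_y, p_x) ≈ 40.36°.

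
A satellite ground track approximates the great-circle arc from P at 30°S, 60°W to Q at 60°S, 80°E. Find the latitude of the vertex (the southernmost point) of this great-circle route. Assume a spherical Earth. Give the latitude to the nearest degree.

≈ 74°S

The great circle lies in the plane with unit normal n̂ = (p₁ × p₂)/|p₁ × p₂|.
Here n̂_z ≈ +0.280; the vertex latitude is φ_max = arccos|n̂_z| ≈ 73.8°.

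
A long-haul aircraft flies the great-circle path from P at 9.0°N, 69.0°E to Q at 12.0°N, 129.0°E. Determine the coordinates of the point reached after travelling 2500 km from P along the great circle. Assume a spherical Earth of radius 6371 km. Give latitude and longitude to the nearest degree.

≈ 12°N, 92°E

Convert each endpoint to a unit vector on the sphere (x = cos φ cos λ, y = cos φ sin λ, z = sin φ).
The central angle between the endpoints is δ = arccos(p₁·p₂) ≈ 1.029 rad (59.0°). The total great-circle distance is δ·R ≈ 1.029 × 6371 ≈ 6556 km, so the target fraction is f = 2500/6556 ≈ 0.381.
Interpolate at f ≈ 0.381 with slerp weights a = sin((1−f)δ)/sin δ ≈ 0.694, b = sin(fδ)/sin δ ≈ 0.446.
p = a·p₁ + b·p₂ ≈ (-0.029, 0.979, 0.201); φ = arcsin(p_z) ≈ 11.62°, λ = atan2(p_y, p_x) ≈ 91.70°.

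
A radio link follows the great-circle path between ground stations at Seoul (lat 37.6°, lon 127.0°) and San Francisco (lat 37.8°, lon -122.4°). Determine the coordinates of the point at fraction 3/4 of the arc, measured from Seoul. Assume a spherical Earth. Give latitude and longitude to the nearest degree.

≈ lat 49°, lon -146°

Convert each endpoint to a unit vector on the sphere (x = cos φ cos λ, y = cos φ sin λ, z = sin φ).
The central angle between the endpoints is δ = arccos(p₁·p₂) ≈ 1.416 rad (81.2°).
Interpolate at f = 3/4 with slerp weights a = sin((1−f)δ)/sin δ ≈ 0.351, b = sin(fδ)/sin δ ≈ 0.884.
p = a·p₁ + b·p₂ ≈ (-0.542, -0.368, 0.756); φ = arcsin(p_z) ≈ 49.11°, λ = atan2(p_y, p_x) ≈ -145.83°.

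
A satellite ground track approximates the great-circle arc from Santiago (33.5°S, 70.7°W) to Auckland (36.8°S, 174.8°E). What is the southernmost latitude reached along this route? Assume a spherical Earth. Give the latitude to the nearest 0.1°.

The great circle lies in the plane with unit normal n̂ = (p₁ × p₂)/|p₁ × p₂|.
Here n̂_z ≈ -0.608; the vertex latitude is φ_max = arccos|n̂_z| ≈ 52.5°.
Check via Clairaut: cos φ_max = |cos φ₁| · sin C = cos(33.5°)·sin(133.1°) ≈ 0.608, again giving ≈ 52.5°.

≈ 52.5°S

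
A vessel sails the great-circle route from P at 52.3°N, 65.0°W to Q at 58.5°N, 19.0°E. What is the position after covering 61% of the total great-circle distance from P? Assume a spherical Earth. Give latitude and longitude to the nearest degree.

≈ 63°N, 16°W

Write both endpoints as unit vectors p₁, p₂ with components (cos φ cos λ, cos φ sin λ, sin φ).
The central angle between the endpoints is δ = arccos(p₁·p₂) ≈ 0.784 rad (44.9°).
Interpolate at f = 0.61 with slerp weights a = sin((1−f)δ)/sin δ ≈ 0.426, b = sin(fδ)/sin δ ≈ 0.652.
p = a·p₁ + b·p₂ ≈ (0.432, -0.125, 0.893); φ = arcsin(p_z) ≈ 63.26°, λ = atan2(p_y, p_x) ≈ -16.18°.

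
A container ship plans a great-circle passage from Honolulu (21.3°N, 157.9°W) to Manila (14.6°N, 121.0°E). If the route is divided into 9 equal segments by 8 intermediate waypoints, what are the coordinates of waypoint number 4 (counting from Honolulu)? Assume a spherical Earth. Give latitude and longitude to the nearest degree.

≈ (23°N, 165°E)

From cos δ = sin φ₁ sin φ₂ + cos φ₁ cos φ₂ cos Δλ, the central angle is δ ≈ 1.338 rad (76.6°).
Interpolate at f = 4/9 with slerp weights a = sin((1−f)δ)/sin δ ≈ 0.695, b = sin(fδ)/sin δ ≈ 0.576.
p = a·p₁ + b·p₂ ≈ (-0.887, 0.234, 0.398); φ = arcsin(p_z) ≈ 23.44°, λ = atan2(p_y, p_x) ≈ 165.24°.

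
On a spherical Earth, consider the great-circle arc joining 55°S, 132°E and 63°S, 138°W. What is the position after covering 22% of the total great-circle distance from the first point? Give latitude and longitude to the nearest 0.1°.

≈ 61.5°S, 145.3°E

Write both endpoints as unit vectors p₁, p₂ with components (cos φ cos λ, cos φ sin λ, sin φ).
The central angle between the endpoints is δ = arccos(p₁·p₂) ≈ 0.753 rad (43.1°).
Interpolate at f = 0.22 with slerp weights a = sin((1−f)δ)/sin δ ≈ 0.810, b = sin(fδ)/sin δ ≈ 0.241.
p = a·p₁ + b·p₂ ≈ (-0.392, 0.272, -0.879); φ = arcsin(p_z) ≈ -61.48°, λ = atan2(p_y, p_x) ≈ 145.25°.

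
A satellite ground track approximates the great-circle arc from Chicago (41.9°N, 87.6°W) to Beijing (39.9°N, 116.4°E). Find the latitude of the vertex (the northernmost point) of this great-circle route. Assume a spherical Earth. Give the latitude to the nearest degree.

The great circle lies in the plane with unit normal n̂ = (p₁ × p₂)/|p₁ × p₂|.
Here n̂_z ≈ -0.233; the vertex latitude is φ_max = arccos|n̂_z| ≈ 76.5°.

≈ 77°N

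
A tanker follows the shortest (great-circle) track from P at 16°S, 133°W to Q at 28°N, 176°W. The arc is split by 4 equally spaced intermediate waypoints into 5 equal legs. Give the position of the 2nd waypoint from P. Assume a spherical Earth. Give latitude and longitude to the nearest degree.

Write both endpoints as unit vectors p₁, p₂ with components (cos φ cos λ, cos φ sin λ, sin φ).
The central angle between the endpoints is δ = arccos(p₁·p₂) ≈ 1.057 rad (60.6°).
Interpolate at f = 2/5 with slerp weights a = sin((1−f)δ)/sin δ ≈ 0.680, b = sin(fδ)/sin δ ≈ 0.471.
p = a·p₁ + b·p₂ ≈ (-0.861, -0.507, 0.034); φ = arcsin(p_z) ≈ 1.93°, λ = atan2(p_y, p_x) ≈ -149.49°.

≈ 2°N, 149°W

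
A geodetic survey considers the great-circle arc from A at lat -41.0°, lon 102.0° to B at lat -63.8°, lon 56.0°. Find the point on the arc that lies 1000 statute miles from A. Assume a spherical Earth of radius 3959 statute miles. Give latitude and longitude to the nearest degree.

≈ lat -52°, lon 89°

Write both endpoints as unit vectors p₁, p₂ with components (cos φ cos λ, cos φ sin λ, sin φ).
The central angle between the endpoints is δ = arccos(p₁·p₂) ≈ 0.609 rad (34.9°). The total great-circle distance is δ·R ≈ 0.609 × 3959 ≈ 2412 mi, so the target fraction is f = 1000/2412 ≈ 0.415.
Interpolate at f ≈ 0.415 with slerp weights a = sin((1−f)δ)/sin δ ≈ 0.610, b = sin(fδ)/sin δ ≈ 0.437.
p = a·p₁ + b·p₂ ≈ (0.012, 0.610, -0.792); φ = arcsin(p_z) ≈ -52.39°, λ = atan2(p_y, p_x) ≈ 88.86°.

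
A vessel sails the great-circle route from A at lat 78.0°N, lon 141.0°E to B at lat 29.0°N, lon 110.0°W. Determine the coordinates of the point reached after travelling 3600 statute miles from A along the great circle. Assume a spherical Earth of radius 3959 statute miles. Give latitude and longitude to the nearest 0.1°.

Convert each endpoint to a unit vector on the sphere (x = cos φ cos λ, y = cos φ sin λ, z = sin φ).
The central angle between the endpoints is δ = arccos(p₁·p₂) ≈ 1.143 rad (65.5°). The total great-circle distance is δ·R ≈ 1.143 × 3959 ≈ 4525 mi, so the target fraction is f = 3600/4525 ≈ 0.796.
Interpolate at f ≈ 0.796 with slerp weights a = sin((1−f)δ)/sin δ ≈ 0.254, b = sin(fδ)/sin δ ≈ 0.867.
p = a·p₁ + b·p₂ ≈ (-0.301, -0.680, 0.669); φ = arcsin(p_z) ≈ 42.01°, λ = atan2(p_y, p_x) ≈ -113.86°.

≈ lat 42.0°N, lon 113.9°W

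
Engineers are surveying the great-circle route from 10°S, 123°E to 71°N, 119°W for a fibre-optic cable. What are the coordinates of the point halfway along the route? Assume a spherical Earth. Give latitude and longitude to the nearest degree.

Convert each endpoint to a unit vector on the sphere (x = cos φ cos λ, y = cos φ sin λ, z = sin φ).
The central angle between the endpoints is δ = arccos(p₁·p₂) ≈ 1.891 rad (108.3°).
Interpolate at f = 1/2 with slerp weights a = sin((1−f)δ)/sin δ ≈ 0.854, b = sin(fδ)/sin δ ≈ 0.854.
p = a·p₁ + b·p₂ ≈ (-0.593, 0.462, 0.659); φ = arcsin(p_z) ≈ 41.25°, λ = atan2(p_y, p_x) ≈ 142.06°.

≈ 41°N, 142°E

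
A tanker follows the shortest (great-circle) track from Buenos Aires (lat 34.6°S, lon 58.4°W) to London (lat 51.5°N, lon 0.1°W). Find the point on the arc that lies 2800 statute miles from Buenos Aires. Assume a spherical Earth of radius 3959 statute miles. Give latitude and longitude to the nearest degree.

From cos δ = sin φ₁ sin φ₂ + cos φ₁ cos φ₂ cos Δλ, the central angle is δ ≈ 1.747 rad (100.1°). The total great-circle distance is δ·R ≈ 1.747 × 3959 ≈ 6916 mi, so the target fraction is f = 2800/6916 ≈ 0.405.
Interpolate at f ≈ 0.405 with slerp weights a = sin((1−f)δ)/sin δ ≈ 0.876, b = sin(fδ)/sin δ ≈ 0.660.
p = a·p₁ + b·p₂ ≈ (0.789, -0.615, 0.019); φ = arcsin(p_z) ≈ 1.10°, λ = atan2(p_y, p_x) ≈ -37.94°.

≈ lat 1°N, lon 38°W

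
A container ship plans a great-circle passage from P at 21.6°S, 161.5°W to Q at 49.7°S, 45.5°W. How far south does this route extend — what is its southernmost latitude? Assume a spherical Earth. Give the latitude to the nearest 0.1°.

≈ 57.3°S

The great circle lies in the plane with unit normal n̂ = (p₁ × p₂)/|p₁ × p₂|.
Here n̂_z ≈ +0.541; the vertex latitude is φ_max = arccos|n̂_z| ≈ 57.3°.
Check via Clairaut: cos φ_max = |cos φ₁| · sin C = cos(21.6°)·sin(144.4°) ≈ 0.541, again giving ≈ 57.3°.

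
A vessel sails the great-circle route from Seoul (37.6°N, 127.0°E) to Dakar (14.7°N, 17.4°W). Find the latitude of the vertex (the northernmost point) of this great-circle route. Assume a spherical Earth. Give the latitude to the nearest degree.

≈ 60°N

The great circle lies in the plane with unit normal n̂ = (p₁ × p₂)/|p₁ × p₂|.
Here n̂_z ≈ -0.505; the vertex latitude is φ_max = arccos|n̂_z| ≈ 59.7°.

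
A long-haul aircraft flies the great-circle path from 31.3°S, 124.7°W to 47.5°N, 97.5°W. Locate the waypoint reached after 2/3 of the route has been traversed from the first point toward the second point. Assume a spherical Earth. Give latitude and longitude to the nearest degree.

≈ 22°N, 109°W

Convert each endpoint to a unit vector on the sphere (x = cos φ cos λ, y = cos φ sin λ, z = sin φ).
The central angle between the endpoints is δ = arccos(p₁·p₂) ≈ 1.440 rad (82.5°).
Interpolate at f = 2/3 with slerp weights a = sin((1−f)δ)/sin δ ≈ 0.466, b = sin(fδ)/sin δ ≈ 0.826.
p = a·p₁ + b·p₂ ≈ (-0.299, -0.881, 0.367); φ = arcsin(p_z) ≈ 21.54°, λ = atan2(p_y, p_x) ≈ -108.78°.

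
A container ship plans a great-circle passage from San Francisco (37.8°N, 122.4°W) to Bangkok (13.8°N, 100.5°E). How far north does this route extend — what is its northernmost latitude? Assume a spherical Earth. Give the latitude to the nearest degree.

The great circle lies in the plane with unit normal n̂ = (p₁ × p₂)/|p₁ × p₂|.
Here n̂_z ≈ -0.574; the vertex latitude is φ_max = arccos|n̂_z| ≈ 54.9°.

≈ 55°N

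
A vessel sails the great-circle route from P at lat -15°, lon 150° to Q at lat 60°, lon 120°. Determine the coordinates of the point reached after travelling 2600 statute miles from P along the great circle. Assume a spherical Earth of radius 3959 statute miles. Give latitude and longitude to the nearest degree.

≈ lat 21°, lon 140°

From cos δ = sin φ₁ sin φ₂ + cos φ₁ cos φ₂ cos Δλ, the central angle is δ ≈ 1.375 rad (78.8°). The total great-circle distance is δ·R ≈ 1.375 × 3959 ≈ 5445 mi, so the target fraction is f = 2600/5445 ≈ 0.477.
Interpolate at f ≈ 0.477 with slerp weights a = sin((1−f)δ)/sin δ ≈ 0.671, b = sin(fδ)/sin δ ≈ 0.622.
p = a·p₁ + b·p₂ ≈ (-0.717, 0.594, 0.365); φ = arcsin(p_z) ≈ 21.42°, λ = atan2(p_y, p_x) ≈ 140.38°.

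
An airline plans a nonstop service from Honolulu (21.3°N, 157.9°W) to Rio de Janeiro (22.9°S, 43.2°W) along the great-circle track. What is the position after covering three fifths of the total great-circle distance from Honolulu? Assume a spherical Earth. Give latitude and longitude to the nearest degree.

The haversine formula gives a central angle δ ≈ 2.094 rad (120.0°) between the endpoints.
Interpolate at f = 3/5 with slerp weights a = sin((1−f)δ)/sin δ ≈ 0.858, b = sin(fδ)/sin δ ≈ 1.098.
p = a·p₁ + b·p₂ ≈ (-0.003, -0.993, -0.116); φ = arcsin(p_z) ≈ -6.64°, λ = atan2(p_y, p_x) ≈ -90.19°.

≈ 7°S, 90°W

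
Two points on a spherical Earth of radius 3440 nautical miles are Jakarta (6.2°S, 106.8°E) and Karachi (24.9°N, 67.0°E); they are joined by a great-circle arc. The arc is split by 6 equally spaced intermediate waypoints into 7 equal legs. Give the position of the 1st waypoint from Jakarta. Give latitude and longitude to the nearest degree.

Write both endpoints as unit vectors p₁, p₂ with components (cos φ cos λ, cos φ sin λ, sin φ).
The central angle between the endpoints is δ = arccos(p₁·p₂) ≈ 0.867 rad (49.7°).
Interpolate at f = 1/7 with slerp weights a = sin((1−f)δ)/sin δ ≈ 0.887, b = sin(fδ)/sin δ ≈ 0.162.
p = a·p₁ + b·p₂ ≈ (-0.198, 0.980, -0.028); φ = arcsin(p_z) ≈ -1.58°, λ = atan2(p_y, p_x) ≈ 101.40°.

≈ (2°S, 101°E)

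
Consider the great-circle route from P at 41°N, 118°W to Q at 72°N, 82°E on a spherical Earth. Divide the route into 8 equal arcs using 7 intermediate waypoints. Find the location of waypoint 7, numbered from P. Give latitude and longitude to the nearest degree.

Convert each endpoint to a unit vector on the sphere (x = cos φ cos λ, y = cos φ sin λ, z = sin φ).
The central angle between the endpoints is δ = arccos(p₁·p₂) ≈ 1.154 rad (66.1°).
Interpolate at f = 7/8 with slerp weights a = sin((1−f)δ)/sin δ ≈ 0.157, b = sin(fδ)/sin δ ≈ 0.926.
p = a·p₁ + b·p₂ ≈ (-0.016, 0.179, 0.984); φ = arcsin(p_z) ≈ 79.67°, λ = atan2(p_y, p_x) ≈ 95.08°.

≈ 80°N, 95°E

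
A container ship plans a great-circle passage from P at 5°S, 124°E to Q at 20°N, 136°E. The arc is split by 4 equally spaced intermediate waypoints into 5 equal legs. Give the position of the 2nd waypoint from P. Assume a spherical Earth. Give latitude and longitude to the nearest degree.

Write both endpoints as unit vectors p₁, p₂ with components (cos φ cos λ, cos φ sin λ, sin φ).
The central angle between the endpoints is δ = arccos(p₁·p₂) ≈ 0.482 rad (27.6°).
Interpolate at f = 2/5 with slerp weights a = sin((1−f)δ)/sin δ ≈ 0.615, b = sin(fδ)/sin δ ≈ 0.413.
p = a·p₁ + b·p₂ ≈ (-0.622, 0.778, 0.088); φ = arcsin(p_z) ≈ 5.03°, λ = atan2(p_y, p_x) ≈ 128.65°.

≈ 5°N, 129°E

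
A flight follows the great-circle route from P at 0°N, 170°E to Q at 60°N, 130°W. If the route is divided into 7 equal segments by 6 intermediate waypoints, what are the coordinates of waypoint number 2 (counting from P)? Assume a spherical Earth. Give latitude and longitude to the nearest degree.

≈ 19°N, 180°E

Convert each endpoint to a unit vector on the sphere (x = cos φ cos λ, y = cos φ sin λ, z = sin φ).
The central angle between the endpoints is δ = arccos(p₁·p₂) ≈ 1.318 rad (75.5°).
Interpolate at f = 2/7 with slerp weights a = sin((1−f)δ)/sin δ ≈ 0.835, b = sin(fδ)/sin δ ≈ 0.380.
p = a·p₁ + b·p₂ ≈ (-0.944, -0.000, 0.329); φ = arcsin(p_z) ≈ 19.20°, λ = atan2(p_y, p_x) ≈ -179.97°.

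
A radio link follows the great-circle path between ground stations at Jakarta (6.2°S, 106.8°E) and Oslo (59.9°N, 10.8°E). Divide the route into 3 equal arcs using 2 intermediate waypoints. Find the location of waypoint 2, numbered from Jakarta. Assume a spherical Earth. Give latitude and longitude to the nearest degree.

≈ (47°N, 64°E)

Write both endpoints as unit vectors p₁, p₂ with components (cos φ cos λ, cos φ sin λ, sin φ).
The central angle between the endpoints is δ = arccos(p₁·p₂) ≈ 1.717 rad (98.4°).
Interpolate at f = 2/3 with slerp weights a = sin((1−f)δ)/sin δ ≈ 0.547, b = sin(fδ)/sin δ ≈ 0.920.
p = a·p₁ + b·p₂ ≈ (0.296, 0.607, 0.737); φ = arcsin(p_z) ≈ 47.49°, λ = atan2(p_y, p_x) ≈ 64.01°.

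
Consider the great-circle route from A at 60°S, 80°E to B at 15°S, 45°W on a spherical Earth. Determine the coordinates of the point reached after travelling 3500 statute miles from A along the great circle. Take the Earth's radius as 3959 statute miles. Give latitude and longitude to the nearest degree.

Write both endpoints as unit vectors p₁, p₂ with components (cos φ cos λ, cos φ sin λ, sin φ).
The central angle between the endpoints is δ = arccos(p₁·p₂) ≈ 1.624 rad (93.0°). The total great-circle distance is δ·R ≈ 1.624 × 3959 ≈ 6428 mi, so the target fraction is f = 3500/6428 ≈ 0.544.
Interpolate at f ≈ 0.544 with slerp weights a = sin((1−f)δ)/sin δ ≈ 0.675, b = sin(fδ)/sin δ ≈ 0.774.
p = a·p₁ + b·p₂ ≈ (0.588, -0.197, -0.785); φ = arcsin(p_z) ≈ -51.72°, λ = atan2(p_y, p_x) ≈ -18.50°.

≈ 52°S, 18°W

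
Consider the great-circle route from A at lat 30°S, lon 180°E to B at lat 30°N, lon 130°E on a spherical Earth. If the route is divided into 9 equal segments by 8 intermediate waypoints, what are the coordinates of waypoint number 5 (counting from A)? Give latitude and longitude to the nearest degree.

Write both endpoints as unit vectors p₁, p₂ with components (cos φ cos λ, cos φ sin λ, sin φ).
The central angle between the endpoints is δ = arccos(p₁·p₂) ≈ 1.337 rad (76.6°).
Interpolate at f = 5/9 with slerp weights a = sin((1−f)δ)/sin δ ≈ 0.575, b = sin(fδ)/sin δ ≈ 0.695.
p = a·p₁ + b·p₂ ≈ (-0.885, 0.461, 0.060); φ = arcsin(p_z) ≈ 3.43°, λ = atan2(p_y, p_x) ≈ 152.48°.

≈ lat 3°N, lon 152°E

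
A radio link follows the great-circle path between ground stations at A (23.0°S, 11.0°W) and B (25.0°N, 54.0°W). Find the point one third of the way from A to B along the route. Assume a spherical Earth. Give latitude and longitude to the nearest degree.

From cos δ = sin φ₁ sin φ₂ + cos φ₁ cos φ₂ cos Δλ, the central angle is δ ≈ 1.110 rad (63.6°).
Interpolate at f = 1/3 with slerp weights a = sin((1−f)δ)/sin δ ≈ 0.753, b = sin(fδ)/sin δ ≈ 0.404.
p = a·p₁ + b·p₂ ≈ (0.895, -0.428, -0.124); φ = arcsin(p_z) ≈ -7.10°, λ = atan2(p_y, p_x) ≈ -25.56°.

≈ (7°S, 26°W)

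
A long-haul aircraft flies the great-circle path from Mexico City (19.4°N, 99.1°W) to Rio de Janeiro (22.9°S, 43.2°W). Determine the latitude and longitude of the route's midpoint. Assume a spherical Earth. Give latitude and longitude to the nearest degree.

≈ 2°S, 72°W

From cos δ = sin φ₁ sin φ₂ + cos φ₁ cos φ₂ cos Δλ, the central angle is δ ≈ 1.205 rad (69.0°).
Interpolate at f = 1/2 with slerp weights a = sin((1−f)δ)/sin δ ≈ 0.607, b = sin(fδ)/sin δ ≈ 0.607.
p = a·p₁ + b·p₂ ≈ (0.317, -0.948, -0.035); φ = arcsin(p_z) ≈ -1.98°, λ = atan2(p_y, p_x) ≈ -71.51°.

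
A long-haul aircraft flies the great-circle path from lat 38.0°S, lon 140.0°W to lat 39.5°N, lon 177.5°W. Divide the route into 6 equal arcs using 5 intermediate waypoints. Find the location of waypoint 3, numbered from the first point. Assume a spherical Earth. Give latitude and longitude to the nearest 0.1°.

From cos δ = sin φ₁ sin φ₂ + cos φ₁ cos φ₂ cos Δλ, the central angle is δ ≈ 1.480 rad (84.8°).
Interpolate at f = 3/6 with slerp weights a = sin((1−f)δ)/sin δ ≈ 0.677, b = sin(fδ)/sin δ ≈ 0.677.
p = a·p₁ + b·p₂ ≈ (-0.931, -0.366, 0.014); φ = arcsin(p_z) ≈ 0.79°, λ = atan2(p_y, p_x) ≈ -158.55°.

≈ lat 0.8°N, lon 158.5°W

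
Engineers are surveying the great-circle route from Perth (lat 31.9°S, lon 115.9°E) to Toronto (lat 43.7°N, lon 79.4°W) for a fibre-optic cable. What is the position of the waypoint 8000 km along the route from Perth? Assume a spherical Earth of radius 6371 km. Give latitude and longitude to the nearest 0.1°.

≈ lat 26.3°N, lon 160.2°E

The haversine formula gives a central angle δ ≈ 2.848 rad (163.2°) between the endpoints. The total great-circle distance is δ·R ≈ 2.848 × 6371 ≈ 18142 km, so the target fraction is f = 8000/18142 ≈ 0.441.
Interpolate at f ≈ 0.441 with slerp weights a = sin((1−f)δ)/sin δ ≈ 3.451, b = sin(fδ)/sin δ ≈ 3.282.
p = a·p₁ + b·p₂ ≈ (-0.843, 0.303, 0.444); φ = arcsin(p_z) ≈ 26.34°, λ = atan2(p_y, p_x) ≈ 160.21°.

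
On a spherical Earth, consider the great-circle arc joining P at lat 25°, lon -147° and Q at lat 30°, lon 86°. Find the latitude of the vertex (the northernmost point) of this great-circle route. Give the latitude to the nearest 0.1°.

≈ 49.5°

The great circle lies in the plane with unit normal n̂ = (p₁ × p₂)/|p₁ × p₂|.
Here n̂_z ≈ -0.649; the vertex latitude is φ_max = arccos|n̂_z| ≈ 49.5°.
Check via Clairaut: cos φ_max = |cos φ₁| · sin C = cos(25.0°)·sin(45.8°) ≈ 0.649, again giving ≈ 49.5°.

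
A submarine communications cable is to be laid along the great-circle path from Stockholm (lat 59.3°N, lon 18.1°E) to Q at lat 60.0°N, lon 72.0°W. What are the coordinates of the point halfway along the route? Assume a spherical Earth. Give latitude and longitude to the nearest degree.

From cos δ = sin φ₁ sin φ₂ + cos φ₁ cos φ₂ cos Δλ, the central angle is δ ≈ 0.731 rad (41.9°).
Interpolate at f = 1/2 with slerp weights a = sin((1−f)δ)/sin δ ≈ 0.535, b = sin(fδ)/sin δ ≈ 0.535.
p = a·p₁ + b·p₂ ≈ (0.343, -0.170, 0.924); φ = arcsin(p_z) ≈ 67.53°, λ = atan2(p_y, p_x) ≈ -26.35°.

≈ lat 68°N, lon 26°W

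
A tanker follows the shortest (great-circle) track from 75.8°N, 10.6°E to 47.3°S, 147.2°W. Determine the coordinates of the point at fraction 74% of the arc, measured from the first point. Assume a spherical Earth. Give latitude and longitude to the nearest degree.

From cos δ = sin φ₁ sin φ₂ + cos φ₁ cos φ₂ cos Δλ, the central angle is δ ≈ 2.619 rad (150.1°).
Interpolate at f = 0.74 with slerp weights a = sin((1−f)δ)/sin δ ≈ 1.261, b = sin(fδ)/sin δ ≈ 1.870.
p = a·p₁ + b·p₂ ≈ (-0.762, -0.630, -0.152); φ = arcsin(p_z) ≈ -8.72°, λ = atan2(p_y, p_x) ≈ -140.41°.

≈ 9°S, 140°W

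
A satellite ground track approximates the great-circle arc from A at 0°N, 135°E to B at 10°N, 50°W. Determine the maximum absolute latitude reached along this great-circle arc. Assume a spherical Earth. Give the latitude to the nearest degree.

The great circle lies in the plane with unit normal n̂ = (p₁ × p₂)/|p₁ × p₂|.
Here n̂_z ≈ +0.443; the vertex latitude is φ_max = arccos|n̂_z| ≈ 63.7°.

≈ 64°N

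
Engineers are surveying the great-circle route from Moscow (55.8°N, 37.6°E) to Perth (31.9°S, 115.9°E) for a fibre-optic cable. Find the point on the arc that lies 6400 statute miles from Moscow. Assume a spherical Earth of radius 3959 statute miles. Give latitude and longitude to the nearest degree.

≈ 17°S, 105°E

Write both endpoints as unit vectors p₁, p₂ with components (cos φ cos λ, cos φ sin λ, sin φ).
The central angle between the endpoints is δ = arccos(p₁·p₂) ≈ 1.918 rad (109.9°). The total great-circle distance is δ·R ≈ 1.918 × 3959 ≈ 7593 mi, so the target fraction is f = 6400/7593 ≈ 0.843.
Interpolate at f ≈ 0.843 with slerp weights a = sin((1−f)δ)/sin δ ≈ 0.316, b = sin(fδ)/sin δ ≈ 1.062.
p = a·p₁ + b·p₂ ≈ (-0.253, 0.920, -0.300); φ = arcsin(p_z) ≈ -17.47°, λ = atan2(p_y, p_x) ≈ 105.40°.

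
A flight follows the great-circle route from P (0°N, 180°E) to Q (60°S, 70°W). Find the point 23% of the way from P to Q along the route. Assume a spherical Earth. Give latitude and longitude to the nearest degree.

Convert each endpoint to a unit vector on the sphere (x = cos φ cos λ, y = cos φ sin λ, z = sin φ).
The central angle between the endpoints is δ = arccos(p₁·p₂) ≈ 1.743 rad (99.8°).
Interpolate at f = 0.23 with slerp weights a = sin((1−f)δ)/sin δ ≈ 0.988, b = sin(fδ)/sin δ ≈ 0.396.
p = a·p₁ + b·p₂ ≈ (-0.921, -0.186, -0.343); φ = arcsin(p_z) ≈ -20.06°, λ = atan2(p_y, p_x) ≈ -168.58°.

≈ (20°S, 169°W)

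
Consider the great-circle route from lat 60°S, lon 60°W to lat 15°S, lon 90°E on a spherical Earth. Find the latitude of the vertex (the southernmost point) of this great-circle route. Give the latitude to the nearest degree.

≈ 76°S

The great circle lies in the plane with unit normal n̂ = (p₁ × p₂)/|p₁ × p₂|.
Here n̂_z ≈ +0.246; the vertex latitude is φ_max = arccos|n̂_z| ≈ 75.7°.
Check via Clairaut: cos φ_max = |cos φ₁| · sin C = cos(60.0°)·sin(150.5°) ≈ 0.246, again giving ≈ 75.7°.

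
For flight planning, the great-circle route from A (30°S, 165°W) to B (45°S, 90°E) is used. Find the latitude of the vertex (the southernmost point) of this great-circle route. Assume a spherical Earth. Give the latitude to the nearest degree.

The great circle lies in the plane with unit normal n̂ = (p₁ × p₂)/|p₁ × p₂|.
Here n̂_z ≈ -0.603; the vertex latitude is φ_max = arccos|n̂_z| ≈ 52.9°.
Check via Clairaut: cos φ_max = |cos φ₁| · sin C = cos(30.0°)·sin(135.9°) ≈ 0.603, again giving ≈ 52.9°.

≈ 53°S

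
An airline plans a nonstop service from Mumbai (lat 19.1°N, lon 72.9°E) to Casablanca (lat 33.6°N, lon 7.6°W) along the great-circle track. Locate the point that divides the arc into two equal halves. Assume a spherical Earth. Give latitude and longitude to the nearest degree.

≈ lat 33°N, lon 36°E

Write both endpoints as unit vectors p₁, p₂ with components (cos φ cos λ, cos φ sin λ, sin φ).
The central angle between the endpoints is δ = arccos(p₁·p₂) ≈ 1.255 rad (71.9°).
Interpolate at f = 1/2 with slerp weights a = sin((1−f)δ)/sin δ ≈ 0.618, b = sin(fδ)/sin δ ≈ 0.618.
p = a·p₁ + b·p₂ ≈ (0.681, 0.490, 0.544); φ = arcsin(p_z) ≈ 32.95°, λ = atan2(p_y, p_x) ≈ 35.70°.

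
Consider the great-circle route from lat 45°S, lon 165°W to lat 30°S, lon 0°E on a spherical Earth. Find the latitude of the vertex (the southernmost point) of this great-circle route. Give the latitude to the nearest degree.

≈ 81°S

The great circle lies in the plane with unit normal n̂ = (p₁ × p₂)/|p₁ × p₂|.
Here n̂_z ≈ +0.163; the vertex latitude is φ_max = arccos|n̂_z| ≈ 80.6°.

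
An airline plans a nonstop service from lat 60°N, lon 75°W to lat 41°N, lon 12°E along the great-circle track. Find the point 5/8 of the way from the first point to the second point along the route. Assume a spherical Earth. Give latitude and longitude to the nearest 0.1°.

≈ lat 55.2°N, lon 10.0°W

Write both endpoints as unit vectors p₁, p₂ with components (cos φ cos λ, cos φ sin λ, sin φ).
The central angle between the endpoints is δ = arccos(p₁·p₂) ≈ 0.942 rad (54.0°).
Interpolate at f = 5/8 with slerp weights a = sin((1−f)δ)/sin δ ≈ 0.428, b = sin(fδ)/sin δ ≈ 0.687.
p = a·p₁ + b·p₂ ≈ (0.562, -0.099, 0.821); φ = arcsin(p_z) ≈ 55.19°, λ = atan2(p_y, p_x) ≈ -9.97°.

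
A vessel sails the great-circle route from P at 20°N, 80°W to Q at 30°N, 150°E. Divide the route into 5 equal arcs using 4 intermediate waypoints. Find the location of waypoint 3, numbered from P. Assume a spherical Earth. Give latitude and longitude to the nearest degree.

Convert each endpoint to a unit vector on the sphere (x = cos φ cos λ, y = cos φ sin λ, z = sin φ).
The central angle between the endpoints is δ = arccos(p₁·p₂) ≈ 1.931 rad (110.6°).
Interpolate at f = 3/5 with slerp weights a = sin((1−f)δ)/sin δ ≈ 0.745, b = sin(fδ)/sin δ ≈ 0.979.
p = a·p₁ + b·p₂ ≈ (-0.612, -0.266, 0.744); φ = arcsin(p_z) ≈ 48.11°, λ = atan2(p_y, p_x) ≈ -156.52°.

≈ 48°N, 157°W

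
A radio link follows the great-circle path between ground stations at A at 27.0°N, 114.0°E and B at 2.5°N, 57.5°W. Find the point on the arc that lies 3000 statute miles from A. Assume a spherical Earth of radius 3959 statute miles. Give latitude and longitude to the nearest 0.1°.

≈ 66.3°N, 84.2°E

Convert each endpoint to a unit vector on the sphere (x = cos φ cos λ, y = cos φ sin λ, z = sin φ).
The central angle between the endpoints is δ = arccos(p₁·p₂) ≈ 2.607 rad (149.4°). The total great-circle distance is δ·R ≈ 2.607 × 3959 ≈ 10322 mi, so the target fraction is f = 3000/10322 ≈ 0.291.
Interpolate at f ≈ 0.291 with slerp weights a = sin((1−f)δ)/sin δ ≈ 1.888, b = sin(fδ)/sin δ ≈ 1.349.
p = a·p₁ + b·p₂ ≈ (0.040, 0.399, 0.916); φ = arcsin(p_z) ≈ 66.33°, λ = atan2(p_y, p_x) ≈ 84.24°.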